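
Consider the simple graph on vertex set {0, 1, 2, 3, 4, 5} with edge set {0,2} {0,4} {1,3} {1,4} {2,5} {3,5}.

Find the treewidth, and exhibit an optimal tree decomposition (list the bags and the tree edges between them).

The largest bag has 3 vertices, giving width 2; this decomposition certifies tw(G) ≤ 2. Since 1–4–0–2–5–3–1 is a cycle in G, G is not acyclic. Forests are exactly the graphs of treewidth ≤ 1, so tw(G) ≥ 2. Combining the bounds, tw(G) = 2.

Treewidth 2.
One optimal decomposition is:
Bags: B1 = {0, 1, 4}  B2 = {0, 1, 2}  B3 = {1, 2, 5}  B4 = {1, 3, 5}
Tree: B1–B2, B2–B3, B3–B4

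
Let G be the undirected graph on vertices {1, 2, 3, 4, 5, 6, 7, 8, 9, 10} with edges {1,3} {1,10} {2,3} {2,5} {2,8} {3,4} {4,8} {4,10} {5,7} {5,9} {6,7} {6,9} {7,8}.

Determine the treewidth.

2

A width-2 tree decomposition is:
Bags: B1 = {1, 4, 10}  B2 = {1, 3, 4}  B3 = {3, 4, 8}  B4 = {2, 3, 8}  B5 = {2, 7, 8}  B6 = {2, 5, 7}  B7 = {5, 6, 7}  B8 = {5, 6, 9}
Tree: B1–B2, B2–B3, B3–B4, B4–B5, B5–B6, B6–B7, B7–B8
The largest bag has 3 vertices, giving width 2; this decomposition certifies tw(G) ≤ 2. For the lower bound, G contains the cycle 10–1–3–4–10, so G is not a forest; only forests have treewidth ≤ 1, hence tw(G) ≥ 2. Therefore the treewidth is 2.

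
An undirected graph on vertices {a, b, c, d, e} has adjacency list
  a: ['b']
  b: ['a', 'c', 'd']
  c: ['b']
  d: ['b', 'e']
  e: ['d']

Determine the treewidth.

1

A width-1 tree decomposition is:
Bags: B1 = {b, c}  B2 = {b, d}  B3 = {d, e}  B4 = {a, b}
Tree: B1–B2, B2–B3, B2–B4
The largest bag has 2 vertices, giving width 1; this decomposition certifies tw(G) ≤ 1. Any graph with an edge has treewidth ≥ 1, and G has the edge b–c. The upper and lower bounds meet at 1, so that is the treewidth.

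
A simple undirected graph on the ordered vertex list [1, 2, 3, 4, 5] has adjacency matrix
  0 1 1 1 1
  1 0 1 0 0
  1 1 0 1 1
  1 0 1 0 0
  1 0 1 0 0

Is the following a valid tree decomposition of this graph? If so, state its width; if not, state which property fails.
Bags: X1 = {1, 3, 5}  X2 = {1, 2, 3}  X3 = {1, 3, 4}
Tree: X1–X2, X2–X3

Every vertex of G appears in some bag (union = {1, 2, 3, 4, 5}); every edge is covered by a bag; and for each vertex v the set of bags containing v is connected in the bag tree. The decomposition is therefore valid. The largest bag has 3 vertices, so the width is 2.

Yes; width 2.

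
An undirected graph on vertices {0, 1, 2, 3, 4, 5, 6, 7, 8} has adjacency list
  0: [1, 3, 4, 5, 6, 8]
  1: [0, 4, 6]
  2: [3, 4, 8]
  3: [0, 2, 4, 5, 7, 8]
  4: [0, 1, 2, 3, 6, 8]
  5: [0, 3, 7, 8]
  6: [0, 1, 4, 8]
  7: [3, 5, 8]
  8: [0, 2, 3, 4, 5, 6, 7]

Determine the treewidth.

A width-3 tree decomposition is:
Bags: B1 = {0, 4, 6, 8}  B2 = {0, 3, 4, 8}  B3 = {0, 3, 5, 8}  B4 = {2, 3, 4, 8}  B5 = {3, 5, 7, 8}  B6 = {0, 1, 4, 6}
Tree: B1–B2, B2–B3, B2–B4, B3–B5, B1–B6
Each bag holds 4 vertices, so the decomposition has width 3, which upper-bounds the treewidth. For the lower bound, the 4 vertices {0, 3, 4, 8} are pairwise adjacent, and any tree decomposition puts a clique entirely inside one bag — forcing width ≥ 3. The upper and lower bounds meet at 3, so that is the treewidth.

3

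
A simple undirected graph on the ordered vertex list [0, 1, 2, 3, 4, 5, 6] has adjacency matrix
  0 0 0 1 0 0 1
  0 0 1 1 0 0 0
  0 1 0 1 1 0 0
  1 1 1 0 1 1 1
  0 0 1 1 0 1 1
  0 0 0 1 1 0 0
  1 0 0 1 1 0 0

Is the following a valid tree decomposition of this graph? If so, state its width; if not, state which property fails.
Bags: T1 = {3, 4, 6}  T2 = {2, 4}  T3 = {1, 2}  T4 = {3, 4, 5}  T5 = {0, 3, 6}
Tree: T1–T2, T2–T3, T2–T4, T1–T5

A tree decomposition must satisfy three properties: every vertex lies in some bag; for every edge, both endpoints lie together in some bag; and for every vertex, the bags containing it form a connected subtree. Here edge (3,2) lies in no bag, so the decomposition is invalid.

No — edge (3,2) lies in no bag.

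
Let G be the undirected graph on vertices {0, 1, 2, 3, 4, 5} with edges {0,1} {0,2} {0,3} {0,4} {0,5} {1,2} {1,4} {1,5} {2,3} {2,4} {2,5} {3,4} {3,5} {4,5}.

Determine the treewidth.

A width-4 tree decomposition is:
Bags: B1 = {0, 1, 2, 4, 5}  B2 = {0, 2, 3, 4, 5}
Tree: B1–B2
Every bag has size at most 5, so the width is 5 − 1 = 4 and tw(G) ≤ 4. For the lower bound, the 5 vertices {0, 1, 2, 4, 5} are pairwise adjacent, and any tree decomposition puts a clique entirely inside one bag — forcing width ≥ 4. Combining the bounds, tw(G) = 4.

4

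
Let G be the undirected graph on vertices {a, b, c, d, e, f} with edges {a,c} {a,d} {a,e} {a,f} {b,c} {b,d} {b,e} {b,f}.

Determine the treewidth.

A width-2 tree decomposition is:
Bags: B1 = {a, b, c}  B2 = {a, b, f}  B3 = {a, b, e}  B4 = {a, b, d}
Tree: B1–B2, B2–B3, B3–B4
The largest bag has 3 vertices, giving width 2; this decomposition certifies tw(G) ≤ 2. Since c–a–f–b–c is a cycle in G, G is not acyclic. Forests are exactly the graphs of treewidth ≤ 1, so tw(G) ≥ 2. Hence tw(G) = 2 exactly.

2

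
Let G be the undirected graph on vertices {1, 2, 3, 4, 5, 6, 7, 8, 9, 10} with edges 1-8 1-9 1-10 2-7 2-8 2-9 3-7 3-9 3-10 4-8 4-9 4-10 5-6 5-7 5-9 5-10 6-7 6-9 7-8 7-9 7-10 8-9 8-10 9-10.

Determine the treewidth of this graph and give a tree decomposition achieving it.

Treewidth 3.
Bags: B1 = {7, 8, 9, 10}  B2 = {2, 7, 8, 9}  B3 = {5, 7, 9, 10}  B4 = {3, 7, 9, 10}  B5 = {4, 8, 9, 10}  B6 = {5, 6, 7, 9}  B7 = {1, 8, 9, 10}
Tree: B1–B2, B1–B3, B1–B4, B1–B5, B3–B6, B1–B7

The largest bag has 4 vertices, giving width 3; this decomposition certifies tw(G) ≤ 3. Conversely, {1, 8, 9, 10} is a clique of size 4, and the vertices of any clique must share a bag in every tree decomposition; so some bag has ≥ 4 vertices and tw(G) ≥ 3. Therefore the treewidth is 3.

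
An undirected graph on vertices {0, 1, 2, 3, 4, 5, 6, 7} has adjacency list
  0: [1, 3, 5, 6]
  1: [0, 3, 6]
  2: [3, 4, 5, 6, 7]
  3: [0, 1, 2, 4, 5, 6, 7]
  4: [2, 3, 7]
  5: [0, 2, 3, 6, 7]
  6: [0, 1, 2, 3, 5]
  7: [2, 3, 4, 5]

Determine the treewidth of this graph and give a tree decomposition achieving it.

Each bag holds 4 vertices, so the decomposition has width 3, which upper-bounds the treewidth. For the lower bound, the 4 vertices {0, 1, 3, 6} are pairwise adjacent, and any tree decomposition puts a clique entirely inside one bag — forcing width ≥ 3. Therefore the treewidth is 3.

Treewidth 3.
One such decomposition:
Bags: B1 = {0, 3, 5, 6}  B2 = {2, 3, 5, 6}  B3 = {0, 1, 3, 6}  B4 = {2, 3, 5, 7}  B5 = {2, 3, 4, 7}
Tree: B1–B2, B1–B3, B2–B4, B4–B5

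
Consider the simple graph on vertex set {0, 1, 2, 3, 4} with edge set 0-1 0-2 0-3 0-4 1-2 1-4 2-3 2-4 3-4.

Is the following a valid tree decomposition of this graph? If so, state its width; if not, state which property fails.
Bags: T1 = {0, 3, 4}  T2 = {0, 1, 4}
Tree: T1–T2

A tree decomposition must satisfy three properties: every vertex lies in some bag; for every edge, both endpoints lie together in some bag; and for every vertex, the bags containing it form a connected subtree. Here vertex 2 appears in no bag, so the decomposition is invalid.

No — vertex 2 appears in no bag.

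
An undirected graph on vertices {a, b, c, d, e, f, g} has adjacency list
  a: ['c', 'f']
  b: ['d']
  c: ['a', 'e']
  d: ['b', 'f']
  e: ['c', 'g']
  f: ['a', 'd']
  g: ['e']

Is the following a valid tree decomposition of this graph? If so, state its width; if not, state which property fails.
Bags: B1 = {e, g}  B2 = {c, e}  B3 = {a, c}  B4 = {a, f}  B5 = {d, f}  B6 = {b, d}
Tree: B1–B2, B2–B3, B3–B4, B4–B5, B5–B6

Yes; width 1.

Every vertex of G appears in some bag (union = {a, b, c, d, e, f, g}); every edge is covered by a bag; and for each vertex v the set of bags containing v is connected in the bag tree. The decomposition is therefore valid. The largest bag has 2 vertices, so the width is 1.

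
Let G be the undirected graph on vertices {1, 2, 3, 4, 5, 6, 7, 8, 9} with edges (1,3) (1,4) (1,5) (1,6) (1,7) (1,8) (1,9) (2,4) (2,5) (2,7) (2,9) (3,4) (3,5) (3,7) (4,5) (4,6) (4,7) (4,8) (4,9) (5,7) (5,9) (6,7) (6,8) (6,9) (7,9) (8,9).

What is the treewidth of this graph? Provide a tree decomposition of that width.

Treewidth 4.
Bags: B1 = {1, 3, 4, 5, 7}  B2 = {1, 4, 5, 7, 9}  B3 = {1, 4, 6, 7, 9}  B4 = {2, 4, 5, 7, 9}  B5 = {1, 4, 6, 8, 9}
Tree: B1–B2, B2–B3, B2–B4, B3–B5

The largest bag has 5 vertices, giving width 4; this decomposition certifies tw(G) ≤ 4. On the other hand G contains the 5-clique {1, 4, 6, 8, 9}. A clique must lie in a single bag of any decomposition, so no decomposition can have width below 4. Combining the bounds, tw(G) = 4.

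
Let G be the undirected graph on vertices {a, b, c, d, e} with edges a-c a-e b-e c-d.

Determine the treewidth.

A width-1 tree decomposition is:
Bags: B1 = {c, d}  B2 = {a, c}  B3 = {a, e}  B4 = {b, e}
Tree: B1–B2, B2–B3, B3–B4
Every bag has size at most 2, so the width is 2 − 1 = 1 and tw(G) ≤ 1. G has an edge, so its treewidth is at least 1. Combining the bounds, tw(G) = 1.

1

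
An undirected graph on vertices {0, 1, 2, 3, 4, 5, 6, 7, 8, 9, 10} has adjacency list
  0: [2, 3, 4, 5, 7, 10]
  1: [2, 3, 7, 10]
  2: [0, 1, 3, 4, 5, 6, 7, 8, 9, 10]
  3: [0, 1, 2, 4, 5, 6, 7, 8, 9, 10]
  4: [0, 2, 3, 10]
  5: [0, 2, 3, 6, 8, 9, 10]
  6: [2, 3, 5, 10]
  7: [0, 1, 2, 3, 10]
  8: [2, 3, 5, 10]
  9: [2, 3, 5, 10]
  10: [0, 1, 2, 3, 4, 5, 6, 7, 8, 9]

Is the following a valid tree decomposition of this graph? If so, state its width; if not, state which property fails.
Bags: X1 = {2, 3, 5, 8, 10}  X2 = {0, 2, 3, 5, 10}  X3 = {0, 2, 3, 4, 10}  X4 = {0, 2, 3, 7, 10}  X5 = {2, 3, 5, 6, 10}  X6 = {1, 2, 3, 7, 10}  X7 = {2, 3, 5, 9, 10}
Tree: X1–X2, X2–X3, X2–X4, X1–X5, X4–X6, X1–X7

Every vertex of G appears in some bag (union = {0, 1, 2, 3, 4, 5, 6, 7, 8, 9, 10}); every edge is covered by a bag; and for each vertex v the set of bags containing v is connected in the bag tree. The decomposition is therefore valid. The largest bag has 5 vertices, so the width is 4.

Yes; width 4.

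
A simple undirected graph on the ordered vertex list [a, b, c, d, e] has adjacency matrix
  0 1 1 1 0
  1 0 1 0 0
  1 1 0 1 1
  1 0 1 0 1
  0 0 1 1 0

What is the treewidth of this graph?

A width-2 tree decomposition is:
Bags: B1 = {a, c, d}  B2 = {c, d, e}  B3 = {a, b, c}
Tree: B1–B2, B1–B3
Every bag has size at most 3, so the width is 3 − 1 = 2 and tw(G) ≤ 2. Conversely, {c, d, e} is a clique of size 3, and the vertices of any clique must share a bag in every tree decomposition; so some bag has ≥ 3 vertices and tw(G) ≥ 2. Therefore the treewidth is 2.

2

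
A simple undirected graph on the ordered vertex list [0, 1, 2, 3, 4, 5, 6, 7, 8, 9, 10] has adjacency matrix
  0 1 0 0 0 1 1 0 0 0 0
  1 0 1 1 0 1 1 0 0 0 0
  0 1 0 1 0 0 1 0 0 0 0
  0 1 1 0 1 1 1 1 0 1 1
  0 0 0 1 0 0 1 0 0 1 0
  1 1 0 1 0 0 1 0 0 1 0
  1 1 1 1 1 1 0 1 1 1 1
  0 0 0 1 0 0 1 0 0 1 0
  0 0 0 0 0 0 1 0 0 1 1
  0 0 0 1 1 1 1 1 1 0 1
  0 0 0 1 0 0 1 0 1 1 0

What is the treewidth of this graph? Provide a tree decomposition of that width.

Treewidth 3.
Bags: B1 = {3, 6, 9, 10}  B2 = {3, 4, 6, 9}  B3 = {6, 8, 9, 10}  B4 = {3, 5, 6, 9}  B5 = {3, 6, 7, 9}  B6 = {1, 3, 5, 6}  B7 = {0, 1, 5, 6}  B8 = {1, 2, 3, 6}
Tree: B1–B2, B1–B3, B2–B4, B4–B5, B4–B6, B6–B7, B6–B8

The largest bag has 4 vertices, giving width 3; this decomposition certifies tw(G) ≤ 3. On the other hand G contains the 4-clique {0, 1, 5, 6}. A clique must lie in a single bag of any decomposition, so no decomposition can have width below 3. Therefore the treewidth is 3.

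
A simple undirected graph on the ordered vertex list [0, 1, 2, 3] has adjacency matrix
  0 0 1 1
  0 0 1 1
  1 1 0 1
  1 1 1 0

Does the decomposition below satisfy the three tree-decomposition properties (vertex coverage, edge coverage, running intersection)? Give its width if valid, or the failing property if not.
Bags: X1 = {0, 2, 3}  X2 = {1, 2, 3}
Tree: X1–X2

Yes; width 2.

Every vertex of G appears in some bag (union = {0, 1, 2, 3}); every edge is covered by a bag; and for each vertex v the set of bags containing v is connected in the bag tree. The decomposition is therefore valid. The largest bag has 3 vertices, so the width is 2.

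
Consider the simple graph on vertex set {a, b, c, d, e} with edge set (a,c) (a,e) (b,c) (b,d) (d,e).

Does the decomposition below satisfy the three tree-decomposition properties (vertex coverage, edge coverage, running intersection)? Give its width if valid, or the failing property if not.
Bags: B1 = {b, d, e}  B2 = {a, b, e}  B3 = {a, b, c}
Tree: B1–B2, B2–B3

Every vertex of G appears in some bag (union = {a, b, c, d, e}); every edge is covered by a bag; and for each vertex v the set of bags containing v is connected in the bag tree. The decomposition is therefore valid. The largest bag has 3 vertices, so the width is 2.

Yes; width 2.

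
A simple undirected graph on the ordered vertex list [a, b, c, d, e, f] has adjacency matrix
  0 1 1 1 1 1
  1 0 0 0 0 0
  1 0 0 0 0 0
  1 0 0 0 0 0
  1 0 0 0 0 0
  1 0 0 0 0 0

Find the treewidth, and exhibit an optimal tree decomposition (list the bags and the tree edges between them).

Treewidth 1.
One optimal decomposition is:
Bags: B1 = {a, d}  B2 = {a, f}  B3 = {a, b}  B4 = {a, e}  B5 = {a, c}
Tree: B1–B2, B2–B3, B2–B4, B1–B5

Each bag holds 2 vertices, so the decomposition has width 1, which upper-bounds the treewidth. G has an edge, so its treewidth is at least 1. Hence tw(G) = 1 exactly.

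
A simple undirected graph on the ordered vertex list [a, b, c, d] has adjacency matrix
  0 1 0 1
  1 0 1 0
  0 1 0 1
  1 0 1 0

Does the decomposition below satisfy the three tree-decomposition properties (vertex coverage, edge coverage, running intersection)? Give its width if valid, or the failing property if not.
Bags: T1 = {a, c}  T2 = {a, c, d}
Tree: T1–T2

No — vertex b appears in no bag.

A tree decomposition must satisfy three properties: every vertex lies in some bag; for every edge, both endpoints lie together in some bag; and for every vertex, the bags containing it form a connected subtree. Here vertex b appears in no bag, so the decomposition is invalid.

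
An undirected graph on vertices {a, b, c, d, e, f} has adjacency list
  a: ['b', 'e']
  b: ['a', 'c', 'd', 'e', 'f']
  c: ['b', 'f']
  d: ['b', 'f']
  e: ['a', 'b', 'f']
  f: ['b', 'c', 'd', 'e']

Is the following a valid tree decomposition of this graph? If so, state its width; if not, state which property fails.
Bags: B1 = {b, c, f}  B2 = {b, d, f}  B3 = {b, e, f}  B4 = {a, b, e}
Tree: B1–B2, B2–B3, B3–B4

Vertex coverage: the bags together contain {a, b, c, d, e, f}, the full vertex set. Edge coverage: each edge of G has both endpoints in at least one bag. Running intersection: for every vertex, the bags containing it form a connected subtree. All three properties hold, so this is a valid tree decomposition of width max|bag| − 1 = 2, and hence tw(G) ≤ 2.

Yes; width 2.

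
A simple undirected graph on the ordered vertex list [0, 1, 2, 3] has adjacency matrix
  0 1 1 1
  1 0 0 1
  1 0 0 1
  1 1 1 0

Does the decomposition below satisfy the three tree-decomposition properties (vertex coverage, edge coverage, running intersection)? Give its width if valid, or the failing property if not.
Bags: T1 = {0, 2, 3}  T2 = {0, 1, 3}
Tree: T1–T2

Yes; width 2.

Checking the three conditions: (i) the bags cover all of {0, 1, 2, 3}; (ii) for each edge, some bag contains both endpoints; (iii) the bags containing any fixed vertex form a subtree. All hold, so the decomposition is valid with width 3 − 1 = 2.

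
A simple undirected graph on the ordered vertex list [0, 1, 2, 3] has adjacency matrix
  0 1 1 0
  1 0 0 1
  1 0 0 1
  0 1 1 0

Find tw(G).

2

A width-2 tree decomposition is:
Bags: B1 = {0, 1, 2}  B2 = {1, 2, 3}
Tree: B1–B2
Every bag has size at most 3, so the width is 3 − 1 = 2 and tw(G) ≤ 2. The edges 2–0–1–3–2 form a cycle, so G is not a tree and its treewidth is at least 2. Combining the bounds, tw(G) = 2.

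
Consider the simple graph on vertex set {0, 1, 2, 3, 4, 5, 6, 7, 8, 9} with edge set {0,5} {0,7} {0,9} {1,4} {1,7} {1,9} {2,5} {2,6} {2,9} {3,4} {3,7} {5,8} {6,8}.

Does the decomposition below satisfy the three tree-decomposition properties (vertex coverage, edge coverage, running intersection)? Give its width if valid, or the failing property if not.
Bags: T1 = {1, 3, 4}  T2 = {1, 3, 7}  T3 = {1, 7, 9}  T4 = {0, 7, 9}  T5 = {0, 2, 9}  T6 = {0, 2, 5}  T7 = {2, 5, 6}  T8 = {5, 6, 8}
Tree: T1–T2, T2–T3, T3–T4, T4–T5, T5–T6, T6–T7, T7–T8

Every vertex of G appears in some bag (union = {0, 1, 2, 3, 4, 5, 6, 7, 8, 9}); every edge is covered by a bag; and for each vertex v the set of bags containing v is connected in the bag tree. The decomposition is therefore valid. The largest bag has 3 vertices, so the width is 2.

Yes; width 2.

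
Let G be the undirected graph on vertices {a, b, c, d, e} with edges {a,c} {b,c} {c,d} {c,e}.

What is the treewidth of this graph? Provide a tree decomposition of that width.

Treewidth 1.
One such decomposition:
Bags: B1 = {b, c}  B2 = {c, d}  B3 = {c, e}  B4 = {a, c}
Tree: B1–B2, B2–B3, B1–B4

Each bag holds 2 vertices, so the decomposition has width 1, which upper-bounds the treewidth. Since G has at least one edge (e.g. b–c), it is not an edgeless graph, so tw(G) ≥ 1. Combining the bounds, tw(G) = 1.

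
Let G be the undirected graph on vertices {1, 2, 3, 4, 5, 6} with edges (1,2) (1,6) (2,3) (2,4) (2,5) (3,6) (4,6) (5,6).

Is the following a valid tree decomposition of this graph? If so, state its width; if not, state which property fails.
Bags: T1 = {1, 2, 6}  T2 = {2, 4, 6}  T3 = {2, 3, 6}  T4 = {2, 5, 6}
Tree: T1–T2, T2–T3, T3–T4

Yes; width 2.

Vertex coverage: the bags together contain {1, 2, 3, 4, 5, 6}, the full vertex set. Edge coverage: each edge of G has both endpoints in at least one bag. Running intersection: for every vertex, the bags containing it form a connected subtree. All three properties hold, so this is a valid tree decomposition of width max|bag| − 1 = 2, and hence tw(G) ≤ 2.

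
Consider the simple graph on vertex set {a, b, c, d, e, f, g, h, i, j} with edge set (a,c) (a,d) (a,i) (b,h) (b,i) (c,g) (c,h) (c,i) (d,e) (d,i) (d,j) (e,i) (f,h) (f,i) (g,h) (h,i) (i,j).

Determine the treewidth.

A width-2 tree decomposition is:
Bags: B1 = {d, e, i}  B2 = {a, d, i}  B3 = {a, c, i}  B4 = {d, i, j}  B5 = {c, h, i}  B6 = {f, h, i}  B7 = {b, h, i}  B8 = {c, g, h}
Tree: B1–B2, B2–B3, B2–B4, B3–B5, B5–B6, B6–B7, B5–B8
Every bag has size at most 3, so the width is 3 − 1 = 2 and tw(G) ≤ 2. For the lower bound, the 3 vertices {c, g, h} are pairwise adjacent, and any tree decomposition puts a clique entirely inside one bag — forcing width ≥ 2. Hence tw(G) = 2 exactly.

2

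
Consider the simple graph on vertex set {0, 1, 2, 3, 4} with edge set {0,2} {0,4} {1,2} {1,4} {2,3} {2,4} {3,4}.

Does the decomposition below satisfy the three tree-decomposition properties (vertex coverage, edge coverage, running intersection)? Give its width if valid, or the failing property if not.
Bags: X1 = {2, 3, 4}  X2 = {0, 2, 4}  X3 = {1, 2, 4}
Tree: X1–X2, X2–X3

Checking the three conditions: (i) the bags cover all of {0, 1, 2, 3, 4}; (ii) for each edge, some bag contains both endpoints; (iii) the bags containing any fixed vertex form a subtree. All hold, so the decomposition is valid with width 3 − 1 = 2.

Yes; width 2.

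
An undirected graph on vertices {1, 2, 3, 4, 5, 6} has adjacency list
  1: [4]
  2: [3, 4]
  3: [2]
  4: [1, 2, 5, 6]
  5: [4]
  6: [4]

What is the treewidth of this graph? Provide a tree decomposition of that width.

Each bag holds 2 vertices, so the decomposition has width 1, which upper-bounds the treewidth. Any graph with an edge has treewidth ≥ 1, and G has the edge 4–1. Combining the bounds, tw(G) = 1.

Treewidth 1.
One such decomposition:
Bags: B1 = {1, 4}  B2 = {2, 4}  B3 = {4, 5}  B4 = {4, 6}  B5 = {2, 3}
Tree: B1–B2, B1–B3, B1–B4, B2–B5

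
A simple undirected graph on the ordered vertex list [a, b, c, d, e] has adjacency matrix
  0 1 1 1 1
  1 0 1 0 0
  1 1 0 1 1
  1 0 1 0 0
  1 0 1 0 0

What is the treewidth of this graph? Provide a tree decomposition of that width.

The largest bag has 3 vertices, giving width 2; this decomposition certifies tw(G) ≤ 2. Conversely, {a, c, d} is a clique of size 3, and the vertices of any clique must share a bag in every tree decomposition; so some bag has ≥ 3 vertices and tw(G) ≥ 2. The upper and lower bounds meet at 2, so that is the treewidth.

Treewidth 2.
One optimal decomposition is:
Bags: B1 = {a, b, c}  B2 = {a, c, e}  B3 = {a, c, d}
Tree: B1–B2, B1–B3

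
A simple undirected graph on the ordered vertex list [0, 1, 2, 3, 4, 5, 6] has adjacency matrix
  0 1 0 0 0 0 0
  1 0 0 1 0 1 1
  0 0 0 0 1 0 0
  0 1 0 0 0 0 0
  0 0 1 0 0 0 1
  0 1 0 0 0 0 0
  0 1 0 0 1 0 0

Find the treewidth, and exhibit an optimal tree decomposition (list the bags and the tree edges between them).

Treewidth 1.
One optimal decomposition is:
Bags: B1 = {0, 1}  B2 = {1, 3}  B3 = {1, 6}  B4 = {4, 6}  B5 = {1, 5}  B6 = {2, 4}
Tree: B1–B2, B2–B3, B3–B4, B3–B5, B4–B6

Each bag holds 2 vertices, so the decomposition has width 1, which upper-bounds the treewidth. G has an edge, so its treewidth is at least 1. Hence tw(G) = 1 exactly.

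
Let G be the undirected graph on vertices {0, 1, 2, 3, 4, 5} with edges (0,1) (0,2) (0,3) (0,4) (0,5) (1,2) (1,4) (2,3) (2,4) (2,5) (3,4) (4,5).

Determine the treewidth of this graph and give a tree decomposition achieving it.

Treewidth 3.
One optimal decomposition is:
Bags: B1 = {0, 2, 3, 4}  B2 = {0, 1, 2, 4}  B3 = {0, 2, 4, 5}
Tree: B1–B2, B2–B3

The largest bag has 4 vertices, giving width 3; this decomposition certifies tw(G) ≤ 3. On the other hand G contains the 4-clique {0, 1, 2, 4}. A clique must lie in a single bag of any decomposition, so no decomposition can have width below 3. Therefore the treewidth is 3.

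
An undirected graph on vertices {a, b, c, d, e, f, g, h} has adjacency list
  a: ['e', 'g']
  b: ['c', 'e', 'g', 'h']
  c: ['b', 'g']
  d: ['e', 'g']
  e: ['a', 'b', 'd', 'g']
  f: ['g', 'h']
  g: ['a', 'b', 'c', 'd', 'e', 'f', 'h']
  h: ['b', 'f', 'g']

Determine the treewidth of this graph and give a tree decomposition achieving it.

Treewidth 2.
One optimal decomposition is:
Bags: B1 = {b, e, g}  B2 = {b, g, h}  B3 = {d, e, g}  B4 = {a, e, g}  B5 = {f, g, h}  B6 = {b, c, g}
Tree: B1–B2, B1–B3, B3–B4, B2–B5, B1–B6

Each bag holds 3 vertices, so the decomposition has width 2, which upper-bounds the treewidth. On the other hand G contains the 3-clique {d, e, g}. A clique must lie in a single bag of any decomposition, so no decomposition can have width below 2. The upper and lower bounds meet at 2, so that is the treewidth.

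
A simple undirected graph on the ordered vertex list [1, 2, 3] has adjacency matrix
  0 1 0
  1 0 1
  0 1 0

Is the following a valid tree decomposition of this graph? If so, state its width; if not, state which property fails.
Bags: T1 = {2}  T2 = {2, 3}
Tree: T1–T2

A tree decomposition must satisfy three properties: every vertex lies in some bag; for every edge, both endpoints lie together in some bag; and for every vertex, the bags containing it form a connected subtree. Here vertex 1 appears in no bag, so the decomposition is invalid.

No — vertex 1 appears in no bag.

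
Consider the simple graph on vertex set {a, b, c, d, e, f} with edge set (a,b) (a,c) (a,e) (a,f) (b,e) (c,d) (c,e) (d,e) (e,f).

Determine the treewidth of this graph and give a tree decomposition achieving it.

The largest bag has 3 vertices, giving width 2; this decomposition certifies tw(G) ≤ 2. Conversely, {c, d, e} is a clique of size 3, and the vertices of any clique must share a bag in every tree decomposition; so some bag has ≥ 3 vertices and tw(G) ≥ 2. Combining the bounds, tw(G) = 2.

Treewidth 2.
One optimal decomposition is:
Bags: B1 = {a, c, e}  B2 = {a, b, e}  B3 = {a, e, f}  B4 = {c, d, e}
Tree: B1–B2, B2–B3, B1–B4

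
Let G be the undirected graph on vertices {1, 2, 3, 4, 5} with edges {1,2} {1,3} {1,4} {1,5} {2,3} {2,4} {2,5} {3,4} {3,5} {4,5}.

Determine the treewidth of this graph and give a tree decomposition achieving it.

Treewidth 4.
One optimal decomposition is:
Bags: B1 = {1, 2, 3, 4, 5}
Tree: (single bag)

With just one bag of size 5, the width is 5 − 1 = 4, so tw(G) ≤ 4. On the other hand G contains the 5-clique {1, 2, 3, 4, 5}. A clique must lie in a single bag of any decomposition, so no decomposition can have width below 4. Therefore the treewidth is 4.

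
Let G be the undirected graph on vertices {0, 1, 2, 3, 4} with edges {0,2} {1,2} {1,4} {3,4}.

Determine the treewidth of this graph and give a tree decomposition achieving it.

Treewidth 1.
One optimal decomposition is:
Bags: B1 = {0, 2}  B2 = {1, 2}  B3 = {1, 4}  B4 = {3, 4}
Tree: B1–B2, B2–B3, B3–B4

Each bag holds 2 vertices, so the decomposition has width 1, which upper-bounds the treewidth. Any graph with an edge has treewidth ≥ 1, and G has the edge 0–2. The upper and lower bounds meet at 1, so that is the treewidth.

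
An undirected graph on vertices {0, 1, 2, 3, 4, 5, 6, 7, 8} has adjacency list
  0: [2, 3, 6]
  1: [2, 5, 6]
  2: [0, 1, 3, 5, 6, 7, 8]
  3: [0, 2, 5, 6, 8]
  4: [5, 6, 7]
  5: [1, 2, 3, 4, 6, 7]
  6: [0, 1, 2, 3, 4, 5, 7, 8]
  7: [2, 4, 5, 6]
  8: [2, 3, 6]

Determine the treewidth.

A width-3 tree decomposition is:
Bags: B1 = {2, 3, 5, 6}  B2 = {2, 5, 6, 7}  B3 = {0, 2, 3, 6}  B4 = {1, 2, 5, 6}  B5 = {4, 5, 6, 7}  B6 = {2, 3, 6, 8}
Tree: B1–B2, B1–B3, B1–B4, B2–B5, B1–B6
The largest bag has 4 vertices, giving width 3; this decomposition certifies tw(G) ≤ 3. Conversely, {1, 2, 5, 6} is a clique of size 4, and the vertices of any clique must share a bag in every tree decomposition; so some bag has ≥ 4 vertices and tw(G) ≥ 3. Hence tw(G) = 3 exactly.

3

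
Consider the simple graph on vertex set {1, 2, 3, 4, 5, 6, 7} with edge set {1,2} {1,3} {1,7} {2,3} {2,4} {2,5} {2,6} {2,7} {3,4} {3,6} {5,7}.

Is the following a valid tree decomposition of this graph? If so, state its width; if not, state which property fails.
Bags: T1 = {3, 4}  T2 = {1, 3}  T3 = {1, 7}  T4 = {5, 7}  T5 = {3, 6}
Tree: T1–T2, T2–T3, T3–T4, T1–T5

No — vertex 2 appears in no bag.

A tree decomposition must satisfy three properties: every vertex lies in some bag; for every edge, both endpoints lie together in some bag; and for every vertex, the bags containing it form a connected subtree. Here vertex 2 appears in no bag, so the decomposition is invalid.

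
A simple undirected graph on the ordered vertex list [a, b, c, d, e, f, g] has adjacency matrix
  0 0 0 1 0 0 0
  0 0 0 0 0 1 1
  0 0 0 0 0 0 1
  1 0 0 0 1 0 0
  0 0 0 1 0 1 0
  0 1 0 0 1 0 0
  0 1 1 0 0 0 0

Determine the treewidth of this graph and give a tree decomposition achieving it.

Treewidth 1.
One optimal decomposition is:
Bags: B1 = {a, d}  B2 = {d, e}  B3 = {e, f}  B4 = {b, f}  B5 = {b, g}  B6 = {c, g}
Tree: B1–B2, B2–B3, B3–B4, B4–B5, B5–B6

Each bag holds 2 vertices, so the decomposition has width 1, which upper-bounds the treewidth. Since G has at least one edge (e.g. a–d), it is not an edgeless graph, so tw(G) ≥ 1. Combining the bounds, tw(G) = 1.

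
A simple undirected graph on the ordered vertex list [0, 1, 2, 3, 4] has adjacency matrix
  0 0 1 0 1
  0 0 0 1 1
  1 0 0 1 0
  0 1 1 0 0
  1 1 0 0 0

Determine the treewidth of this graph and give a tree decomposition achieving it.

The largest bag has 3 vertices, giving width 2; this decomposition certifies tw(G) ≤ 2. The edges 4–0–2–3–1–4 form a cycle, so G is not a tree and its treewidth is at least 2. Hence tw(G) = 2 exactly.

Treewidth 2.
One such decomposition:
Bags: B1 = {0, 2, 4}  B2 = {2, 3, 4}  B3 = {1, 3, 4}
Tree: B1–B2, B2–B3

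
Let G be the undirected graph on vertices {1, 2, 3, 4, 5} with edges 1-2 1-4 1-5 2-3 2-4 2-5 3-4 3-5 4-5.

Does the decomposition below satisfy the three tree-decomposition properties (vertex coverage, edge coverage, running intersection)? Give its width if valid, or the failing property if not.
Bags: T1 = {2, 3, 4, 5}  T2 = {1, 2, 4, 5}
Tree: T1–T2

Yes; width 3.

Every vertex of G appears in some bag (union = {1, 2, 3, 4, 5}); every edge is covered by a bag; and for each vertex v the set of bags containing v is connected in the bag tree. The decomposition is therefore valid. The largest bag has 4 vertices, so the width is 3.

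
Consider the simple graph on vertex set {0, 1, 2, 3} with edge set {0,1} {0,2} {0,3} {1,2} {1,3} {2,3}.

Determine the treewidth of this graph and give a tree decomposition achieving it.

Treewidth 3.
One optimal decomposition is:
Bags: B1 = {0, 1, 2, 3}
Tree: (single bag)

With just one bag of size 4, the width is 4 − 1 = 3, so tw(G) ≤ 3. Conversely, {0, 1, 2, 3} is a clique of size 4, and the vertices of any clique must share a bag in every tree decomposition; so some bag has ≥ 4 vertices and tw(G) ≥ 3. Hence tw(G) = 3 exactly.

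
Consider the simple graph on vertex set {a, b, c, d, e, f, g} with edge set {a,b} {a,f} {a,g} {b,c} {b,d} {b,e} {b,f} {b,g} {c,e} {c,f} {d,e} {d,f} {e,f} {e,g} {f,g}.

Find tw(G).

A width-3 tree decomposition is:
Bags: B1 = {b, d, e, f}  B2 = {b, e, f, g}  B3 = {a, b, f, g}  B4 = {b, c, e, f}
Tree: B1–B2, B2–B3, B2–B4
Every bag has size at most 4, so the width is 4 − 1 = 3 and tw(G) ≤ 3. For the lower bound, the 4 vertices {b, d, e, f} are pairwise adjacent, and any tree decomposition puts a clique entirely inside one bag — forcing width ≥ 3. Combining the bounds, tw(G) = 3.

3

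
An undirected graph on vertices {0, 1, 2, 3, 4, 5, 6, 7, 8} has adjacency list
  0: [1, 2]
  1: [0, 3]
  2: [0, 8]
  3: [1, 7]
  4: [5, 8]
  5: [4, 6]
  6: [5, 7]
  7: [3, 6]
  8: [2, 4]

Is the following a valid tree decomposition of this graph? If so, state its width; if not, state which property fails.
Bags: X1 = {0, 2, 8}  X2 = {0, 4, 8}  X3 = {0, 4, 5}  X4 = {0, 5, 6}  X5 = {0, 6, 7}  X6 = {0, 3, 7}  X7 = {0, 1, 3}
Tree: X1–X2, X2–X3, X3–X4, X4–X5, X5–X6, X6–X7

Yes; width 2.

Every vertex of G appears in some bag (union = {0, 1, 2, 3, 4, 5, 6, 7, 8}); every edge is covered by a bag; and for each vertex v the set of bags containing v is connected in the bag tree. The decomposition is therefore valid. The largest bag has 3 vertices, so the width is 2.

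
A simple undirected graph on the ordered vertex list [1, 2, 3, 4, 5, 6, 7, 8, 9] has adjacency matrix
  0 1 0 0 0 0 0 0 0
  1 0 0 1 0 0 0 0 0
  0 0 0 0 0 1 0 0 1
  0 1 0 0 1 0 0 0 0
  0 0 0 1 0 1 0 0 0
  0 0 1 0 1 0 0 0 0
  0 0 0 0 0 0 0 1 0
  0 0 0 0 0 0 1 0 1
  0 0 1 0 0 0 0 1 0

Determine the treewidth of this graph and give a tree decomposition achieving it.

Treewidth 1.
One optimal decomposition is:
Bags: B1 = {7, 8}  B2 = {8, 9}  B3 = {3, 9}  B4 = {3, 6}  B5 = {5, 6}  B6 = {4, 5}  B7 = {2, 4}  B8 = {1, 2}
Tree: B1–B2, B2–B3, B3–B4, B4–B5, B5–B6, B6–B7, B7–B8

Each bag holds 2 vertices, so the decomposition has width 1, which upper-bounds the treewidth. Any graph with an edge has treewidth ≥ 1, and G has the edge 7–8. Combining the bounds, tw(G) = 1.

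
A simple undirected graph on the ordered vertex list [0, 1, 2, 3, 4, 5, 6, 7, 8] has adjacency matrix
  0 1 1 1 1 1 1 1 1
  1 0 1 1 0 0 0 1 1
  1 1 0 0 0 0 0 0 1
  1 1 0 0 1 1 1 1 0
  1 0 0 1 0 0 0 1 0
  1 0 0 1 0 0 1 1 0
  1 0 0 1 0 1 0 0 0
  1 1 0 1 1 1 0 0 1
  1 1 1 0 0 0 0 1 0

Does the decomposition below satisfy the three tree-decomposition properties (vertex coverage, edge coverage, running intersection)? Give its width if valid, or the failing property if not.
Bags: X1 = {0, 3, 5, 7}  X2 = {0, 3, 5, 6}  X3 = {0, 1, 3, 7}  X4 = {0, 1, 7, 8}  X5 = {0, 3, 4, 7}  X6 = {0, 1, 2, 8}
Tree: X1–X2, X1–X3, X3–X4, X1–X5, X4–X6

Every vertex of G appears in some bag (union = {0, 1, 2, 3, 4, 5, 6, 7, 8}); every edge is covered by a bag; and for each vertex v the set of bags containing v is connected in the bag tree. The decomposition is therefore valid. The largest bag has 4 vertices, so the width is 3.

Yes; width 3.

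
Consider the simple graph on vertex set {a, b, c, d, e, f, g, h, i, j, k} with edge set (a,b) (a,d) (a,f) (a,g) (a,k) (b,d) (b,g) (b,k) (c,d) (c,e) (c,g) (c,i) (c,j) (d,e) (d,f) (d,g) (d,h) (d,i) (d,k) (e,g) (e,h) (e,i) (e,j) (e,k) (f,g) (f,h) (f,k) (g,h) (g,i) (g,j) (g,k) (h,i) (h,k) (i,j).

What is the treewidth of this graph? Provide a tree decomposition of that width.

Treewidth 4.
One such decomposition:
Bags: B1 = {d, f, g, h, k}  B2 = {a, d, f, g, k}  B3 = {d, e, g, h, k}  B4 = {d, e, g, h, i}  B5 = {a, b, d, g, k}  B6 = {c, d, e, g, i}  B7 = {c, e, g, i, j}
Tree: B1–B2, B1–B3, B3–B4, B2–B5, B4–B6, B6–B7

Every bag has size at most 5, so the width is 5 − 1 = 4 and tw(G) ≤ 4. Conversely, {c, d, e, g, i} is a clique of size 5, and the vertices of any clique must share a bag in every tree decomposition; so some bag has ≥ 5 vertices and tw(G) ≥ 4. Therefore the treewidth is 4.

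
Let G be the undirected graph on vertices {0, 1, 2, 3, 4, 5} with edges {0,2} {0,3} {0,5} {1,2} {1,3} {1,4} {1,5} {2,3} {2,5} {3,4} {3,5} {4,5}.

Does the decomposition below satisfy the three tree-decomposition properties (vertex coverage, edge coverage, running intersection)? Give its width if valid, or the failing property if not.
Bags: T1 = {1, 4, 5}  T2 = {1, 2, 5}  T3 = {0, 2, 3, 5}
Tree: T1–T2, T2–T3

A tree decomposition must satisfy three properties: every vertex lies in some bag; for every edge, both endpoints lie together in some bag; and for every vertex, the bags containing it form a connected subtree. Here edge (3,1) lies in no bag, so the decomposition is invalid.

No — edge (3,1) lies in no bag.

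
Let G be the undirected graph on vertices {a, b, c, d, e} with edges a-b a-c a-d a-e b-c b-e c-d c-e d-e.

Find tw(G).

A width-3 tree decomposition is:
Bags: B1 = {a, c, d, e}  B2 = {a, b, c, e}
Tree: B1–B2
Each bag holds 4 vertices, so the decomposition has width 3, which upper-bounds the treewidth. For the lower bound, the 4 vertices {a, c, d, e} are pairwise adjacent, and any tree decomposition puts a clique entirely inside one bag — forcing width ≥ 3. Therefore the treewidth is 3.

3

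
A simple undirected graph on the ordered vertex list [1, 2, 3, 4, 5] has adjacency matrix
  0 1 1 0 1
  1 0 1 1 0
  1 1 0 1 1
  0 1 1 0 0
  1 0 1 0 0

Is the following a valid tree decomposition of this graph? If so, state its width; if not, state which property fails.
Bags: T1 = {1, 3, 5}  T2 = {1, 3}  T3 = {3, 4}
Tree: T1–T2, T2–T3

A tree decomposition must satisfy three properties: every vertex lies in some bag; for every edge, both endpoints lie together in some bag; and for every vertex, the bags containing it form a connected subtree. Here vertex 2 appears in no bag, so the decomposition is invalid.

No — vertex 2 appears in no bag.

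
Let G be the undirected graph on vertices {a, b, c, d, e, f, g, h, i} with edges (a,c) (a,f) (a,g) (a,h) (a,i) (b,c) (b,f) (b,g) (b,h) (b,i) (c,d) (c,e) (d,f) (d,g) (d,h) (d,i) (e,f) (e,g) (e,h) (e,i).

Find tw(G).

4

A width-4 tree decomposition is:
Bags: B1 = {a, b, c, d, e}  B2 = {a, b, d, e, g}  B3 = {a, b, d, e, h}  B4 = {a, b, d, e, i}  B5 = {a, b, d, e, f}
Tree: B1–B2, B2–B3, B3–B4, B4–B5
Every bag has size at most 5, so the width is 5 − 1 = 4 and tw(G) ≤ 4. For the lower bound: the 5 vertex sets {c,d}, {b,g}, {a,h}, {e}, {i} are disjoint, each induces a connected subgraph, and every pair is joined by at least one edge of G. Contracting each set to a single vertex therefore yields K_{5} as a minor, and since treewidth is minor-monotone, tw(G) ≥ tw(K_{5}) = 4. Combining the bounds, tw(G) = 4.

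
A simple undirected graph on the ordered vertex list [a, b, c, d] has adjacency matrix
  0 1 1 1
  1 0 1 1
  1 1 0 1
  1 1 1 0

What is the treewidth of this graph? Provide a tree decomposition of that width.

Treewidth 3.
One optimal decomposition is:
Bags: B1 = {a, b, c, d}
Tree: (single bag)

With just one bag of size 4, the width is 4 − 1 = 3, so tw(G) ≤ 3. Conversely, {a, b, c, d} is a clique of size 4, and the vertices of any clique must share a bag in every tree decomposition; so some bag has ≥ 4 vertices and tw(G) ≥ 3. Therefore the treewidth is 3.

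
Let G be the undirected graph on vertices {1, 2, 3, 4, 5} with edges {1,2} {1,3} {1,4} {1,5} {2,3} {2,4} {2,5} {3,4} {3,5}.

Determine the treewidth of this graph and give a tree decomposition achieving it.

Treewidth 3.
One optimal decomposition is:
Bags: B1 = {1, 2, 3, 4}  B2 = {1, 2, 3, 5}
Tree: B1–B2

Every bag has size at most 4, so the width is 4 − 1 = 3 and tw(G) ≤ 3. For the lower bound, the 4 vertices {1, 2, 3, 4} are pairwise adjacent, and any tree decomposition puts a clique entirely inside one bag — forcing width ≥ 3. Therefore the treewidth is 3.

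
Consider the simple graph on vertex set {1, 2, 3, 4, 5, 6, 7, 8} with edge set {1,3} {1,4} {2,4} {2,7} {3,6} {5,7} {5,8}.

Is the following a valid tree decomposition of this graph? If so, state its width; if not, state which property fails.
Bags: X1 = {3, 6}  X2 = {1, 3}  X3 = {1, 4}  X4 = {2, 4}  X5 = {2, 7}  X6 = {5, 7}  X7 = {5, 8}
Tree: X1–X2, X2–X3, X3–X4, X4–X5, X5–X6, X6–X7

Yes; width 1.

Vertex coverage: the bags together contain {1, 2, 3, 4, 5, 6, 7, 8}, the full vertex set. Edge coverage: each edge of G has both endpoints in at least one bag. Running intersection: for every vertex, the bags containing it form a connected subtree. All three properties hold, so this is a valid tree decomposition of width max|bag| − 1 = 1, and hence tw(G) ≤ 1.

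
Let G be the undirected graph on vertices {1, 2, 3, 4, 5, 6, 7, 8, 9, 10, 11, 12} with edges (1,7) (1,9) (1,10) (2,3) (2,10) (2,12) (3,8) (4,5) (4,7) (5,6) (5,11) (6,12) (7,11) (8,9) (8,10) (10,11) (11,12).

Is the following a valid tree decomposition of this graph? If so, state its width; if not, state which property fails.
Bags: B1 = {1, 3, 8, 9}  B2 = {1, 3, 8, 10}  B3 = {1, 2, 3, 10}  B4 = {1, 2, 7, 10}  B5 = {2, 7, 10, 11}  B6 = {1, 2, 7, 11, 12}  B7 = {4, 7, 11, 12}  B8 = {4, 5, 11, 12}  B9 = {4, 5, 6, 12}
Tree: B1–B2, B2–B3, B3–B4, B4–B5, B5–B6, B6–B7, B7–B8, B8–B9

A tree decomposition must satisfy three properties: every vertex lies in some bag; for every edge, both endpoints lie together in some bag; and for every vertex, the bags containing it form a connected subtree. Here bags containing vertex 1 are not connected in the tree, so the decomposition is invalid.

No — bags containing vertex 1 are not connected in the tree.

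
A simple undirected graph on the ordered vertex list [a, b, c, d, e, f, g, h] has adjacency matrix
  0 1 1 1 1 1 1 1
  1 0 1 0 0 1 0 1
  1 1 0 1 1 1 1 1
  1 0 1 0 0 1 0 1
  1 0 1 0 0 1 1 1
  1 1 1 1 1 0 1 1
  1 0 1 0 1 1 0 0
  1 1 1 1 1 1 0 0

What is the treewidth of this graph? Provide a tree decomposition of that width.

Every bag has size at most 5, so the width is 5 − 1 = 4 and tw(G) ≤ 4. For the lower bound, the 5 vertices {a, c, e, f, g} are pairwise adjacent, and any tree decomposition puts a clique entirely inside one bag — forcing width ≥ 4. The upper and lower bounds meet at 4, so that is the treewidth.

Treewidth 4.
Bags: B1 = {a, c, e, f, h}  B2 = {a, b, c, f, h}  B3 = {a, c, e, f, g}  B4 = {a, c, d, f, h}
Tree: B1–B2, B1–B3, B1–B4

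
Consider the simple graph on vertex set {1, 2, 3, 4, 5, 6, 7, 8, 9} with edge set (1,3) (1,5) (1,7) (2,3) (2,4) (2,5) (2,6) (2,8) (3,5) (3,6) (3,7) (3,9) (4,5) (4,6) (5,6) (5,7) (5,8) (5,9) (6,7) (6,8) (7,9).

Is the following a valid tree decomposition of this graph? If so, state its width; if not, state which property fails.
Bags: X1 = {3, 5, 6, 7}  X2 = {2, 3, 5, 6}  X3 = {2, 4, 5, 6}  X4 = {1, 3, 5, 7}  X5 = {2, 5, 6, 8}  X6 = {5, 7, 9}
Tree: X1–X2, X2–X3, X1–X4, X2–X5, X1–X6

No — edge (3,9) lies in no bag.

A tree decomposition must satisfy three properties: every vertex lies in some bag; for every edge, both endpoints lie together in some bag; and for every vertex, the bags containing it form a connected subtree. Here edge (3,9) lies in no bag, so the decomposition is invalid.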